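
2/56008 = 1/28004 = 0.00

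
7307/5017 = 1 + 2290/5017 = 1.46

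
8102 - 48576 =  - 40474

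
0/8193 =0 = 0.00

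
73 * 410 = 29930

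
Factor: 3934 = 2^1*7^1*281^1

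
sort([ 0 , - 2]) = [ - 2,0]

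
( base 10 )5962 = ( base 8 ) 13512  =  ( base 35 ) 4UC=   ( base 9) 8154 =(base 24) a8a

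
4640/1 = 4640 = 4640.00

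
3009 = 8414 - 5405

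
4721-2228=2493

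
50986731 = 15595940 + 35390791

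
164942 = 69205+95737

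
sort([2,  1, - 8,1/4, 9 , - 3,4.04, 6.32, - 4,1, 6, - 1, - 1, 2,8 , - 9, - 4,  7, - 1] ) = [ - 9 , - 8, - 4, - 4, - 3, - 1, - 1, - 1,1/4,  1 , 1, 2,  2,4.04 , 6, 6.32,7,8, 9] 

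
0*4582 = 0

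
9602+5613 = 15215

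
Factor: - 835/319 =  - 5^1*11^(-1 )*29^( - 1)*167^1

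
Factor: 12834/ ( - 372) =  - 69/2 = - 2^( - 1)*3^1*23^1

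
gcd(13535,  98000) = 5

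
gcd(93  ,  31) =31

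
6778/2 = 3389  =  3389.00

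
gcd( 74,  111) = 37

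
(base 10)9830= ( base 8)23146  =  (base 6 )113302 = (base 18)1c62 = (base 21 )1162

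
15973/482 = 15973/482 = 33.14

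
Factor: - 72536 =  - 2^3*9067^1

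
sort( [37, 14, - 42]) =[-42, 14, 37 ] 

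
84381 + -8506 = 75875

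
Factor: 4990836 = 2^2*3^1*47^1*8849^1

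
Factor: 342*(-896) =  - 306432=-2^8*3^2*7^1*19^1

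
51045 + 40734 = 91779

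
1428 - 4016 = -2588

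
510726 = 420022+90704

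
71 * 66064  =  4690544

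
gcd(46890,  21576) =6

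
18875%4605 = 455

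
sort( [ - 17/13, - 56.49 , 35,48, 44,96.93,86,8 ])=[ - 56.49, - 17/13, 8, 35,44, 48,86, 96.93 ]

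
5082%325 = 207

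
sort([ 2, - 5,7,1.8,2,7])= [ - 5, 1.8,2,2 , 7,7]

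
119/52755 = 119/52755 = 0.00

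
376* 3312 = 1245312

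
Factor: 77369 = 77369^1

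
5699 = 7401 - 1702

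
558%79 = 5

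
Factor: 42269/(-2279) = - 983/53 = - 53^ ( - 1 )*983^1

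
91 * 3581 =325871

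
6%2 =0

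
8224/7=8224/7 = 1174.86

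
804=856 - 52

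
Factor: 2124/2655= 2^2*5^(  -  1 ) = 4/5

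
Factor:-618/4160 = -309/2080 = - 2^( - 5)*3^1*5^( -1)*13^( - 1) * 103^1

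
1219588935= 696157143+523431792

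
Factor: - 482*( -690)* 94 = 31262520 = 2^3*3^1*5^1*23^1*47^1* 241^1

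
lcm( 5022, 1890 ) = 175770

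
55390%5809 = 3109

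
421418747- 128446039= 292972708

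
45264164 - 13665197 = 31598967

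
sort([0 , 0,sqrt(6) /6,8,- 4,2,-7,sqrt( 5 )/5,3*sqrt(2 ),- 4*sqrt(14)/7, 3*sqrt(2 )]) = [ - 7, - 4, - 4*sqrt(14)/7,0,  0, sqrt( 6)/6,sqrt ( 5 )/5,2, 3*sqrt(2)  ,  3*sqrt(2 ),8 ]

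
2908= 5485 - 2577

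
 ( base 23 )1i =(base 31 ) 1A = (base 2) 101001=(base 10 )41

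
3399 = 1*3399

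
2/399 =2/399 = 0.01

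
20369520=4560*4467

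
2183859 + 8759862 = 10943721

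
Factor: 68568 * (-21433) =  - 1469617944 = - 2^3 * 3^1*2857^1*21433^1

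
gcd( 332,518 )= 2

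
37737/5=7547+2/5 =7547.40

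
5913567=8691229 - 2777662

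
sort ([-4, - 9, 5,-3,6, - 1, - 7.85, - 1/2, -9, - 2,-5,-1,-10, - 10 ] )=[-10, - 10 ,-9 , - 9 , -7.85, - 5,-4, - 3 ,-2, - 1, - 1 ,  -  1/2, 5,6] 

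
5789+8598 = 14387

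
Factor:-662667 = -3^1 * 220889^1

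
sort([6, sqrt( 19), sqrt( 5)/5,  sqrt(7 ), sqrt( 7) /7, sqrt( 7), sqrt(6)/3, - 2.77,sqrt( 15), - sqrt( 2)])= [ - 2.77, - sqrt(2),sqrt( 7 )/7  ,  sqrt( 5)/5, sqrt( 6)/3 , sqrt( 7),sqrt( 7 ),sqrt ( 15 ), sqrt( 19), 6 ] 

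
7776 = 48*162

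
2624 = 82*32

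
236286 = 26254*9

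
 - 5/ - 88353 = 5/88353  =  0.00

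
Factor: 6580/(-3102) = - 70/33 =-2^1 * 3^( - 1 ) * 5^1*7^1*11^( - 1)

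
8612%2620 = 752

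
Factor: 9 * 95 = 3^2*5^1 * 19^1 = 855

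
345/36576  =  115/12192 = 0.01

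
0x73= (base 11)a5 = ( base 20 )5f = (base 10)115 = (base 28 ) 43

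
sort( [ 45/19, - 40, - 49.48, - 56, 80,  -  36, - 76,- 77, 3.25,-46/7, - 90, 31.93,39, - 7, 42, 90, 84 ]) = [ - 90, - 77, - 76, - 56, - 49.48,-40,-36, - 7, -46/7, 45/19,  3.25, 31.93 , 39, 42, 80,84, 90]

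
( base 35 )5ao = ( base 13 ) 2C5C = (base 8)14543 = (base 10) 6499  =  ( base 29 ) 7L3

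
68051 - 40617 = 27434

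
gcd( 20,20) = 20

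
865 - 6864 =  - 5999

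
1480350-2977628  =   - 1497278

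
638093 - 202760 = 435333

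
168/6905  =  168/6905 = 0.02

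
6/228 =1/38 = 0.03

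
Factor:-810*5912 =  - 4788720 = -  2^4*3^4*5^1*739^1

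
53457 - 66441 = -12984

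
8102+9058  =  17160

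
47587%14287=4726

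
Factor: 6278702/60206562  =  3139351/30103281= 3^( - 2 ) * 13^( - 1 )*19^1*165229^1 * 257293^(-1 )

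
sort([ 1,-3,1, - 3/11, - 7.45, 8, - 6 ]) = [ - 7.45, - 6, - 3, - 3/11, 1,  1,  8] 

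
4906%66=22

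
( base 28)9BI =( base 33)6PN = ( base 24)cje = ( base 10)7382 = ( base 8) 16326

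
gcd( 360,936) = 72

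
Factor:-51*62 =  - 2^1*3^1*17^1*31^1 = - 3162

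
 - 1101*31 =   -  34131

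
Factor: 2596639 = 2596639^1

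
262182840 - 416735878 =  - 154553038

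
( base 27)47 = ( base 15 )7A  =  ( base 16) 73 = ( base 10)115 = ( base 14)83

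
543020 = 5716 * 95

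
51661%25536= 589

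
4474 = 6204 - 1730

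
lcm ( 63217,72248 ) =505736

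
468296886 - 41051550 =427245336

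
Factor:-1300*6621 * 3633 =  - 31270320900 = -2^2*3^2*5^2*7^1*13^1*173^1*2207^1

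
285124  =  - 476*( - 599) 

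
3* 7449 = 22347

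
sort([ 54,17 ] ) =[ 17,54]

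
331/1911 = 331/1911 = 0.17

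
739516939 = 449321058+290195881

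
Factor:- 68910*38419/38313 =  - 2^1 *3^ ( - 3 )*5^1*11^ ( - 1)*43^(-1)*103^1*373^1*2297^1 = - 882484430/12771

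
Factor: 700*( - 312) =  - 2^5*3^1*5^2*7^1 * 13^1 =- 218400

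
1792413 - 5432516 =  - 3640103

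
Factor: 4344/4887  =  8/9 =2^3*3^( - 2 )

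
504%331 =173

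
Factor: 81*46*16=2^5*3^4 * 23^1= 59616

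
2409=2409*1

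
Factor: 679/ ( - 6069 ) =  - 3^(-1)*17^( - 2 )*97^1= - 97/867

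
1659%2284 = 1659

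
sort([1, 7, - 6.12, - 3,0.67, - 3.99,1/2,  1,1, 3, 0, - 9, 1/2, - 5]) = [ - 9, - 6.12, - 5, - 3.99, - 3, 0,1/2 , 1/2, 0.67, 1, 1, 1,  3, 7 ]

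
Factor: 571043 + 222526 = 3^1*7^1*23^1*31^1*53^1=793569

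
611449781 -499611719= 111838062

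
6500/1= 6500 = 6500.00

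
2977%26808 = 2977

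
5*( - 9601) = - 48005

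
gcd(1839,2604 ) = 3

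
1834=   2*917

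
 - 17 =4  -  21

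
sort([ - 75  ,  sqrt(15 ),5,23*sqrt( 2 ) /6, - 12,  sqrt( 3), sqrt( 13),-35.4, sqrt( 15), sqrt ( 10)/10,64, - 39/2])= [ - 75, - 35.4, - 39/2, - 12,sqrt( 10 ) /10,sqrt( 3),sqrt( 13), sqrt(15), sqrt( 15 ),5 , 23 * sqrt( 2) /6,64]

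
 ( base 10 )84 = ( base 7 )150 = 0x54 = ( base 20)44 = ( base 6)220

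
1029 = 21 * 49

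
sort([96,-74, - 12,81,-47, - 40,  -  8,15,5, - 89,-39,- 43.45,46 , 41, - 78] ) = [ - 89, - 78, - 74, - 47, - 43.45, - 40, - 39, - 12, - 8, 5 , 15,41, 46,81,96] 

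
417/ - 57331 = -1  +  56914/57331=- 0.01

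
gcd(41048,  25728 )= 8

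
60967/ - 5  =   - 12194 + 3/5 = - 12193.40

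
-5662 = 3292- 8954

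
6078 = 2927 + 3151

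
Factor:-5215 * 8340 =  - 2^2* 3^1*5^2*7^1*139^1*149^1 = - 43493100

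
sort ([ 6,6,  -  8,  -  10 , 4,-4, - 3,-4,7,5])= [-10, - 8, - 4,-4, - 3, 4,  5,6,6,7 ]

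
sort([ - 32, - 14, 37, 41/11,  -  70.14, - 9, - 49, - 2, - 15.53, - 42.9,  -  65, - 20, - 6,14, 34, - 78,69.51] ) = [ - 78, - 70.14,- 65 , - 49, - 42.9, - 32, - 20,  -  15.53, - 14, - 9, - 6,-2,41/11,14,34 , 37, 69.51 ]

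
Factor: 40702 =2^1*47^1*433^1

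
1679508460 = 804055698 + 875452762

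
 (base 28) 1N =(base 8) 63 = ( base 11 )47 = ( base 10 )51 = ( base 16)33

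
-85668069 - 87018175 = -172686244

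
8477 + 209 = 8686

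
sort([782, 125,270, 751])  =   [125, 270,751, 782] 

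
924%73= 48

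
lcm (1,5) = 5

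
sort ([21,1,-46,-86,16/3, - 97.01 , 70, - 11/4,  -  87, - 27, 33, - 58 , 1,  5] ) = [ - 97.01,  -  87,-86, - 58, - 46, - 27, - 11/4,  1 , 1,  5, 16/3, 21 , 33,70] 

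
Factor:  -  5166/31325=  - 2^1*3^2*5^(-2)*41^1*179^(-1) = - 738/4475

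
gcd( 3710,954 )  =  106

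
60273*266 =16032618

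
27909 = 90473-62564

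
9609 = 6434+3175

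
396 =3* 132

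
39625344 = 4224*9381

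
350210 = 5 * 70042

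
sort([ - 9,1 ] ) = [-9, 1] 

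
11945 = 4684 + 7261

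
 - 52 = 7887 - 7939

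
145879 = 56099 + 89780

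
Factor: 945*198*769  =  2^1*3^5 * 5^1*7^1*11^1*769^1 = 143887590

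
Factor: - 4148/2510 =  - 2074/1255= -2^1*5^(- 1)*17^1*61^1*251^(-1 )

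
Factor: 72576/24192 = 3 = 3^1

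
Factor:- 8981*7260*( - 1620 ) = 2^4*3^5*5^2*7^1*11^2*1283^1 = 105627337200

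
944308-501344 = 442964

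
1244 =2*622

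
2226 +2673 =4899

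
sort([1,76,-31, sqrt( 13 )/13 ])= [ - 31, sqrt (13 )/13, 1, 76 ]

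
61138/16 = 30569/8 =3821.12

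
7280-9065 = -1785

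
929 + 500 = 1429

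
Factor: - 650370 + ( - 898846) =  - 1549216 =-  2^5 *48413^1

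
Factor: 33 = 3^1*11^1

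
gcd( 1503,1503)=1503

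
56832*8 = 454656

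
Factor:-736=-2^5*23^1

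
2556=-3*( - 852) 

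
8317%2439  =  1000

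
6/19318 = 3/9659 = 0.00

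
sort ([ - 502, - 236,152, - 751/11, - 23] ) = [  -  502,  -  236, - 751/11, - 23,152]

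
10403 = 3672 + 6731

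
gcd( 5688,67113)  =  9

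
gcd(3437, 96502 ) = 7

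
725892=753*964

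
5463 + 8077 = 13540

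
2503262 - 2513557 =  - 10295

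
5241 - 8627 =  - 3386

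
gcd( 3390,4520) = 1130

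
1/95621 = 1/95621 = 0.00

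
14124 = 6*2354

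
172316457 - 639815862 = - 467499405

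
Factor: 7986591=3^2*887399^1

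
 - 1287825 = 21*( - 61325)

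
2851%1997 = 854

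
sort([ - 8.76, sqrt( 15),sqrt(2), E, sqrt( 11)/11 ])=[ -8.76,sqrt( 11 )/11, sqrt( 2), E,  sqrt( 15) ]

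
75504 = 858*88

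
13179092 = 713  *18484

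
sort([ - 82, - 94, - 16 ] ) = [ - 94, - 82, - 16 ]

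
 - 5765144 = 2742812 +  - 8507956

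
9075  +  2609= 11684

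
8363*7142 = 59728546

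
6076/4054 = 1 + 1011/2027=1.50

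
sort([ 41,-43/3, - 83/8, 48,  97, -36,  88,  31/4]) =[-36, - 43/3, - 83/8,31/4,  41 , 48,88, 97] 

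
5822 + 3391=9213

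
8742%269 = 134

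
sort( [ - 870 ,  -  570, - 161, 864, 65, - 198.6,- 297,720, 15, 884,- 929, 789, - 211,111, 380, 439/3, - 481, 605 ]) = [ - 929,- 870, - 570,- 481,-297, - 211, - 198.6, - 161,15, 65,111, 439/3, 380,605, 720,  789 , 864, 884] 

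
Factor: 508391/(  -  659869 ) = -7^( - 1)*13^1*107^( - 1 )*881^( - 1)*39107^1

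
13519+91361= 104880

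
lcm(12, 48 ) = 48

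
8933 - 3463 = 5470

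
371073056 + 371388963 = 742462019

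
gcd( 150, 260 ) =10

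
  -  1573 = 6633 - 8206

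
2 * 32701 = 65402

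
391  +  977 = 1368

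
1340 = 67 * 20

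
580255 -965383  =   - 385128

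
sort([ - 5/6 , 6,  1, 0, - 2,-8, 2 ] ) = [- 8,-2, - 5/6,0,1,  2, 6 ]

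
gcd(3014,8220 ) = 274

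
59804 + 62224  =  122028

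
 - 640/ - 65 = 128/13 = 9.85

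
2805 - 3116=-311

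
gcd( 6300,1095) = 15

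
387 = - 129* ( - 3 ) 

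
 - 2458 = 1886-4344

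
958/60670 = 479/30335  =  0.02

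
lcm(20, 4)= 20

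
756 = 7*108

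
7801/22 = 354+ 13/22=354.59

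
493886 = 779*634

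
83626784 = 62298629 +21328155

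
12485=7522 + 4963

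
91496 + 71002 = 162498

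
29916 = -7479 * ( - 4)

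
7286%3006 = 1274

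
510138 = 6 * 85023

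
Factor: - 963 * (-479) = 3^2*107^1*479^1 = 461277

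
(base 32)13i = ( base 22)27g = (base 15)50D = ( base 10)1138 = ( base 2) 10001110010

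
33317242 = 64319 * 518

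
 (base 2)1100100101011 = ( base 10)6443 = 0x192b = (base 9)8748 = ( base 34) 5jh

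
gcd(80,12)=4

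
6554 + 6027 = 12581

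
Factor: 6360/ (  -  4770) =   -  4/3 = - 2^2*3^(-1)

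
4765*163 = 776695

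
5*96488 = 482440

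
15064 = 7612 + 7452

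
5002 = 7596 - 2594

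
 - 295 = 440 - 735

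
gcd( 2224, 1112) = 1112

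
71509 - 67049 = 4460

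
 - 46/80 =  - 23/40 = - 0.57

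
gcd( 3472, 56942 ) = 2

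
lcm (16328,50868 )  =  1322568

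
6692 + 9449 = 16141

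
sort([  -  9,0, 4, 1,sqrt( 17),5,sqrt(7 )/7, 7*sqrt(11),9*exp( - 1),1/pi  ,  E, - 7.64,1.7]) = [ - 9,-7.64, 0,1/pi,sqrt( 7 ) /7,1,1.7 , E, 9*exp ( - 1),4,  sqrt( 17) , 5,7*sqrt( 11)]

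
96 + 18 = 114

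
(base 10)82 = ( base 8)122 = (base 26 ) 34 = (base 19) 46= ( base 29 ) 2O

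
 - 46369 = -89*521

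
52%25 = 2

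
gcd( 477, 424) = 53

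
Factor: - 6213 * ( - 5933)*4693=3^1* 13^1*17^1*19^3*109^1*349^1  =  172992094197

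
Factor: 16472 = 2^3*29^1*71^1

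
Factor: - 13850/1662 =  - 25/3= - 3^( - 1)*5^2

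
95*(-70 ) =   -  6650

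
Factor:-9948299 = -283^1*35153^1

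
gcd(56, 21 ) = 7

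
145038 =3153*46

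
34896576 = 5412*6448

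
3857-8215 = -4358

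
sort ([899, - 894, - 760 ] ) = [ - 894, - 760,899]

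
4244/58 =2122/29 = 73.17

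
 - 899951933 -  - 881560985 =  - 18390948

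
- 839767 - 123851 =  - 963618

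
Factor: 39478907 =13^2* 79^1*2957^1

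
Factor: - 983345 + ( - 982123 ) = -1965468 = -2^2*3^1*163789^1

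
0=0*5467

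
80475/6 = 13412 +1/2 =13412.50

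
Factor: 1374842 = 2^1*7^2*14029^1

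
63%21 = 0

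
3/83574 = 1/27858 = 0.00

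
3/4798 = 3/4798= 0.00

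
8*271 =2168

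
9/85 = 9/85 = 0.11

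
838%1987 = 838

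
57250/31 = 1846+24/31  =  1846.77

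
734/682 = 1 +26/341 = 1.08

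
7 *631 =4417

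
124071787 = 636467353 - 512395566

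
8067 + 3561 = 11628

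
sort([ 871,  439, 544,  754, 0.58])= [ 0.58,439,544, 754,871]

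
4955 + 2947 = 7902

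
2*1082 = 2164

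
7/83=7/83 = 0.08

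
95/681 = 95/681 = 0.14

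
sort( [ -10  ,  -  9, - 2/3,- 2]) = [  -  10,-9,-2,-2/3 ]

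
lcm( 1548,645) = 7740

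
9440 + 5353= 14793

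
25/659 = 25/659 = 0.04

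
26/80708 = 13/40354  =  0.00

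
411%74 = 41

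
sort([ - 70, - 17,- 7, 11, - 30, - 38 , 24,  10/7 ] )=[ - 70, - 38 , - 30, - 17, - 7,10/7, 11, 24 ] 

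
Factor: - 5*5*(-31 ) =775 = 5^2*31^1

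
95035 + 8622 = 103657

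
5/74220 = 1/14844 =0.00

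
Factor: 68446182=2^1*3^1*7^1 * 17^2*5639^1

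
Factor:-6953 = -17^1*409^1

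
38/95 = 2/5 = 0.40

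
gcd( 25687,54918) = 1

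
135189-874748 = - 739559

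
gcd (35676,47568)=11892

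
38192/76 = 502 + 10/19 = 502.53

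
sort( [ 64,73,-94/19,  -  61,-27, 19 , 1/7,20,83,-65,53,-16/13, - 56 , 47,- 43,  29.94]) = [- 65,-61,  -  56,  -  43, - 27, - 94/19, - 16/13, 1/7, 19, 20,29.94,47,53,  64, 73,83 ] 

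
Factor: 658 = 2^1*7^1*47^1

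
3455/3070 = 1+77/614 = 1.13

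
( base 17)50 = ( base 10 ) 85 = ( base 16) 55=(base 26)37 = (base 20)45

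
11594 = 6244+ 5350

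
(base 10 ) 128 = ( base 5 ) 1003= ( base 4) 2000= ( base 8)200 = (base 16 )80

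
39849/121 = 39849/121 = 329.33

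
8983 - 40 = 8943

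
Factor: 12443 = 23^1*541^1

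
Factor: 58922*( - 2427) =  - 2^1 * 3^1 *17^1*809^1*1733^1 = - 143003694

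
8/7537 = 8/7537 = 0.00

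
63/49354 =63/49354 =0.00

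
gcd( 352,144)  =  16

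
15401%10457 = 4944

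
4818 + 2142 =6960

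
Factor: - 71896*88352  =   - 2^8*11^2*19^1*43^1*251^1 = - 6352155392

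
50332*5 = 251660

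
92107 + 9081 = 101188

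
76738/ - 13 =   -  5903 + 1/13 = - 5902.92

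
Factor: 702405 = 3^3*5^1*11^2 *43^1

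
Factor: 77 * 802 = 61754 = 2^1*7^1*11^1*401^1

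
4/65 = 4/65=   0.06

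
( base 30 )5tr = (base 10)5397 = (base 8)12425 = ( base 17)11B8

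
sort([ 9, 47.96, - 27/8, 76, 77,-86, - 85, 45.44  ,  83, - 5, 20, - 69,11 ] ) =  [ - 86, - 85, - 69, - 5, - 27/8, 9,11, 20, 45.44, 47.96,76, 77 , 83]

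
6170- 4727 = 1443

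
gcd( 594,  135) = 27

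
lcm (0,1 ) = 0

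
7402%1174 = 358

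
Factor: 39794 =2^1*101^1*197^1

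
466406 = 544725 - 78319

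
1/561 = 1/561 = 0.00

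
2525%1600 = 925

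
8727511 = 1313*6647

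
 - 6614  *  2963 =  - 19597282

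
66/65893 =66/65893  =  0.00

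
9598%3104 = 286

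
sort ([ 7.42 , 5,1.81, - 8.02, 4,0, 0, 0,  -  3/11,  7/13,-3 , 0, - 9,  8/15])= [ - 9, - 8.02, - 3,-3/11  ,  0,0,0,0, 8/15,7/13,1.81,4,5, 7.42]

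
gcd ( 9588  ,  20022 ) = 282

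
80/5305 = 16/1061 = 0.02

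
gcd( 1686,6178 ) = 2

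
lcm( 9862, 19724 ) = 19724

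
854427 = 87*9821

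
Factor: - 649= - 11^1 * 59^1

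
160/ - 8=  - 20/1 = - 20.00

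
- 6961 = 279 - 7240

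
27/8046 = 1/298 = 0.00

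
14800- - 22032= 36832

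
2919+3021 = 5940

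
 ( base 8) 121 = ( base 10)81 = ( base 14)5b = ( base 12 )69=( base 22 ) 3F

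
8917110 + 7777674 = 16694784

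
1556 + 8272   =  9828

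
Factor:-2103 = -3^1 * 701^1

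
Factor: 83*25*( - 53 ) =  - 109975 = - 5^2*53^1*83^1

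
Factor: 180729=3^2*43^1 * 467^1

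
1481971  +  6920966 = 8402937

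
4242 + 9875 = 14117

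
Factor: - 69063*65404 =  - 4516996452 = - 2^2*3^1*83^1*197^1*23021^1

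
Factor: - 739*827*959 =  - 586095727 = - 7^1*137^1*739^1*827^1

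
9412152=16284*578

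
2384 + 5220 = 7604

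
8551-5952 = 2599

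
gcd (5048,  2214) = 2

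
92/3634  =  2/79 = 0.03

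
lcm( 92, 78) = 3588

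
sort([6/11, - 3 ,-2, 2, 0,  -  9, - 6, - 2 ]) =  [-9, - 6, - 3, - 2,-2, 0, 6/11,2]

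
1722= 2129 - 407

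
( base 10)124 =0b1111100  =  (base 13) 97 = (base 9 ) 147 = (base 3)11121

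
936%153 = 18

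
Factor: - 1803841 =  - 13^1*19^1*67^1*109^1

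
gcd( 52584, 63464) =8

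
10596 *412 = 4365552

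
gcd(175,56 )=7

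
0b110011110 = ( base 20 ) 10E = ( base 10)414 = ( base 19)12f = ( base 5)3124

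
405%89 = 49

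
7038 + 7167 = 14205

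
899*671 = 603229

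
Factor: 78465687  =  3^1*19^1*1376591^1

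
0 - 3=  - 3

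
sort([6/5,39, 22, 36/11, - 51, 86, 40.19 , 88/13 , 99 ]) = [ - 51, 6/5,36/11, 88/13,22,39, 40.19, 86,99 ] 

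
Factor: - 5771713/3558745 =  - 5^( - 1) *1021^1 * 5653^1* 711749^( - 1) 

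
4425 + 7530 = 11955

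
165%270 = 165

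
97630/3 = 97630/3 = 32543.33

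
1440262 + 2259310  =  3699572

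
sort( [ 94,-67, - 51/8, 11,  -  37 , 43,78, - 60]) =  [ - 67, - 60, - 37, -51/8,  11,  43,  78,94]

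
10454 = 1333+9121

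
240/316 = 60/79 = 0.76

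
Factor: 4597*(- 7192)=-33061624 = - 2^3*29^1*31^1*4597^1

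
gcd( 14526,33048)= 54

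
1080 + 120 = 1200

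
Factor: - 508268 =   -  2^2*283^1* 449^1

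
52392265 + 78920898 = 131313163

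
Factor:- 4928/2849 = - 64/37 = -2^6*37^( - 1)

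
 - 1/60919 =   -  1 + 60918/60919 = - 0.00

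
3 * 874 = 2622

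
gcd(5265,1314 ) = 9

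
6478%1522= 390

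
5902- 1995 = 3907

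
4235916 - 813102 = 3422814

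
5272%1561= 589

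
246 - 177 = 69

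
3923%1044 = 791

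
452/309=1 + 143/309= 1.46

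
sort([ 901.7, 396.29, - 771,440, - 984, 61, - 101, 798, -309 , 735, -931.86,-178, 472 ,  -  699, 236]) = [-984,-931.86,-771, - 699, - 309 , - 178 , - 101,61,236,  396.29, 440, 472,735,798,901.7 ] 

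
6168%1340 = 808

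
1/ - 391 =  - 1 + 390/391 = - 0.00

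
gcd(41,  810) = 1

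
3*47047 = 141141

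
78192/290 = 269 + 91/145 = 269.63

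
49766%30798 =18968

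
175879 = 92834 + 83045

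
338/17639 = 338/17639 =0.02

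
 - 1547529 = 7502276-9049805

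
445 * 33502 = 14908390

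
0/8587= 0= 0.00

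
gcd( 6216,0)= 6216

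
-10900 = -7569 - 3331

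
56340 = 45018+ 11322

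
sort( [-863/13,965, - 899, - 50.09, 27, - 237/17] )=[ - 899, - 863/13,- 50.09, - 237/17, 27, 965]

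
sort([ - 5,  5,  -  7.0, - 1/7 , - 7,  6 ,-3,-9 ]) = [-9, - 7.0, - 7, - 5, - 3, - 1/7,5,6]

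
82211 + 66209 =148420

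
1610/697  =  1610/697  =  2.31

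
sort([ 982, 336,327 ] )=[ 327, 336 , 982]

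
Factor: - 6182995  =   - 5^1*7^1 * 13^1*107^1*127^1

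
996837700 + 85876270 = 1082713970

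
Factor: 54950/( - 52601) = -2^1*5^2*7^1*23^ (- 1)*157^1*2287^(- 1 )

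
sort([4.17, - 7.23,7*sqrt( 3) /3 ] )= [ - 7.23,7 * sqrt(3 ) /3,4.17 ] 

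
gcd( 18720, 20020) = 260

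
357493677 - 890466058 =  - 532972381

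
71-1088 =-1017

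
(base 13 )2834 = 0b1011010011101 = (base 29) 6pi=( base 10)5789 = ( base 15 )1aae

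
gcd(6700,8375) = 1675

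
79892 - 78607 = 1285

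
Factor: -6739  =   -23^1*293^1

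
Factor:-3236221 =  - 3236221^1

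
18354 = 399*46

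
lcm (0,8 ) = 0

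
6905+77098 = 84003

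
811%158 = 21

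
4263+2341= 6604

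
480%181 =118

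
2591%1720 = 871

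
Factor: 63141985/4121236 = 2^( - 2)*5^1*7^( - 1)*103^( - 1 )*487^1*1429^( - 1) * 25931^1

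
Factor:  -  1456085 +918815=-537270 = - 2^1*3^1*5^1*17909^1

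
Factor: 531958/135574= 265979/67787= 7^1*53^( -1)*1279^(  -  1 )*37997^1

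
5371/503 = 5371/503 = 10.68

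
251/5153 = 251/5153  =  0.05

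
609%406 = 203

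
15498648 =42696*363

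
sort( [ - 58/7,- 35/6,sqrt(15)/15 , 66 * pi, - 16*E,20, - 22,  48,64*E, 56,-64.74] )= [-64.74, - 16*E,- 22,-58/7,  -  35/6 , sqrt(15)/15, 20,48 , 56, 64*E,  66*pi ] 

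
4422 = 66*67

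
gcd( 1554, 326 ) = 2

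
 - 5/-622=5/622 = 0.01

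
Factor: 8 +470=478 = 2^1*239^1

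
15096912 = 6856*2202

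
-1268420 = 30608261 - 31876681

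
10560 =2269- - 8291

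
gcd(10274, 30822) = 10274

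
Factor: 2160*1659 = 2^4 * 3^4*5^1*7^1*79^1 =3583440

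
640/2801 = 640/2801 = 0.23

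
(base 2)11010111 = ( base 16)d7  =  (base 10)215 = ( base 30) 75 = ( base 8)327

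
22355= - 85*( - 263 )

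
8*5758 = 46064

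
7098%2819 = 1460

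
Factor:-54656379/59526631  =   - 3^2*31^1*227^1*263^( - 1 )*863^1*226337^( - 1 )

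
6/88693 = 6/88693  =  0.00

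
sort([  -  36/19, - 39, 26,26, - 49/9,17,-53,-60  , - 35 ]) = [-60, - 53,-39, - 35,-49/9, - 36/19 , 17,26 , 26]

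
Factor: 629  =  17^1 * 37^1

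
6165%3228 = 2937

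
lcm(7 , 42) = 42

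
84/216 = 7/18 = 0.39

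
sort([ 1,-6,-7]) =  [-7, - 6,1 ]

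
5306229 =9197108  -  3890879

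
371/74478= 371/74478 = 0.00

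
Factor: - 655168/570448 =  - 2^2*29^1*101^( - 1) = - 116/101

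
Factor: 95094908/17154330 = 47547454/8577165 = 2^1*3^( -1)*5^( - 1)*41^1*293^1*1979^1*571811^(- 1)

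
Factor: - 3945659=-3945659^1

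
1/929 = 1/929 = 0.00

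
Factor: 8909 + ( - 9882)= - 7^1*139^1 = - 973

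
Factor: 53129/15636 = 2^( - 2)*3^( - 1) * 1303^( - 1)* 53129^1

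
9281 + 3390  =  12671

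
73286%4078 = 3960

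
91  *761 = 69251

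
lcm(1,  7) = 7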